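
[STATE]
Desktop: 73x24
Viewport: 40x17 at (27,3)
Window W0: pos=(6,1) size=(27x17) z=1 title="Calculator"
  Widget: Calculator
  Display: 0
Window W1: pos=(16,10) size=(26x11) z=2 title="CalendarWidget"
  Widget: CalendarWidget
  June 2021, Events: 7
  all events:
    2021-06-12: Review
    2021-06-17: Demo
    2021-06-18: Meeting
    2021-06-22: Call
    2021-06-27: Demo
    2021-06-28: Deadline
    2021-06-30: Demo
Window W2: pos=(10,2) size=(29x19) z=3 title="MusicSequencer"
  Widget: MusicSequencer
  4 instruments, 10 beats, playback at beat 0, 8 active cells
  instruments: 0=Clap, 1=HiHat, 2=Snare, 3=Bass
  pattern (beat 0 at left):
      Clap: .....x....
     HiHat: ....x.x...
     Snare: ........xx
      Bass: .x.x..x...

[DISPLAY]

           ┃                            
───────────┨                            
           ┃                            
           ┃                            
           ┃                            
           ┃                            
           ┃                            
           ┃━━┓                         
           ┃  ┃                         
           ┃──┨                         
           ┃  ┃                         
           ┃  ┃                         
           ┃  ┃                         
           ┃  ┃                         
           ┃  ┃                         
           ┃  ┃                         
           ┃  ┃                         


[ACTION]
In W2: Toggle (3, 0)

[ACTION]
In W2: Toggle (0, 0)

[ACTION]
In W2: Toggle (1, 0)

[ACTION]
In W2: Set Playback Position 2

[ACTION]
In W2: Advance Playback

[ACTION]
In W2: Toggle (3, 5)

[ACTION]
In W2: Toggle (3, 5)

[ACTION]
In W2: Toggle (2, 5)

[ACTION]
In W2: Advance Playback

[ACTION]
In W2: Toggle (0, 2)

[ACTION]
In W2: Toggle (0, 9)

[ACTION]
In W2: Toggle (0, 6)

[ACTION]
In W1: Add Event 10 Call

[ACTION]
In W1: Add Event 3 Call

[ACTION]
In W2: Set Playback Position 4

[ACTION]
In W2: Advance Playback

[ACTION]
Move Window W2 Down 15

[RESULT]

─────┨                                  
    0┃                                  
━━━━━━━━━━━┓                            
           ┃                            
───────────┨                            
           ┃                            
           ┃                            
           ┃━━┓                         
           ┃  ┃                         
           ┃──┨                         
           ┃  ┃                         
           ┃  ┃                         
           ┃  ┃                         
           ┃  ┃                         
           ┃  ┃                         
           ┃  ┃                         
           ┃  ┃                         


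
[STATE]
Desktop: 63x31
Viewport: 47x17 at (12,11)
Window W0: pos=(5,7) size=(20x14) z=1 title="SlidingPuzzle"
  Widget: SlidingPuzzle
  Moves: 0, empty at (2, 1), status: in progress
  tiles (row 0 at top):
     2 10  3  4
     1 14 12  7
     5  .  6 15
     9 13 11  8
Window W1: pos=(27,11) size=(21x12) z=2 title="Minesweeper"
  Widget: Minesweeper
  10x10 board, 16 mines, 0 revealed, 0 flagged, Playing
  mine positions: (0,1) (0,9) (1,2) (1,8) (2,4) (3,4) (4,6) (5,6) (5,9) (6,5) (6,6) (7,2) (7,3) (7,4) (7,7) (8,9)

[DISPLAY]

 10 │  3 │  ┃  ┏━━━━━━━━━━━━━━━━━━━┓           
────┼────┼──┃  ┃ Minesweeper       ┃           
 14 │ 12 │  ┃  ┠───────────────────┨           
────┼────┼──┃  ┃■■■■■■■■■■         ┃           
    │  6 │ 1┃  ┃■■■■■■■■■■         ┃           
────┼────┼──┃  ┃■■■■■■■■■■         ┃           
 13 │ 11 │  ┃  ┃■■■■■■■■■■         ┃           
────┴────┴──┃  ┃■■■■■■■■■■         ┃           
 0          ┃  ┃■■■■■■■■■■         ┃           
━━━━━━━━━━━━┛  ┃■■■■■■■■■■         ┃           
               ┃■■■■■■■■■■         ┃           
               ┗━━━━━━━━━━━━━━━━━━━┛           
                                               
                                               
                                               
                                               
                                               


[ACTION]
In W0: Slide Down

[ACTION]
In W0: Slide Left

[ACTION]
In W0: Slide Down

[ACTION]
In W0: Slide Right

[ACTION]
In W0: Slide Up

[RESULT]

 12 │ 10 │  ┃  ┏━━━━━━━━━━━━━━━━━━━┓           
────┼────┼──┃  ┃ Minesweeper       ┃           
    │  3 │  ┃  ┠───────────────────┨           
────┼────┼──┃  ┃■■■■■■■■■■         ┃           
 14 │  6 │ 1┃  ┃■■■■■■■■■■         ┃           
────┼────┼──┃  ┃■■■■■■■■■■         ┃           
 13 │ 11 │  ┃  ┃■■■■■■■■■■         ┃           
────┴────┴──┃  ┃■■■■■■■■■■         ┃           
 5          ┃  ┃■■■■■■■■■■         ┃           
━━━━━━━━━━━━┛  ┃■■■■■■■■■■         ┃           
               ┃■■■■■■■■■■         ┃           
               ┗━━━━━━━━━━━━━━━━━━━┛           
                                               
                                               
                                               
                                               
                                               


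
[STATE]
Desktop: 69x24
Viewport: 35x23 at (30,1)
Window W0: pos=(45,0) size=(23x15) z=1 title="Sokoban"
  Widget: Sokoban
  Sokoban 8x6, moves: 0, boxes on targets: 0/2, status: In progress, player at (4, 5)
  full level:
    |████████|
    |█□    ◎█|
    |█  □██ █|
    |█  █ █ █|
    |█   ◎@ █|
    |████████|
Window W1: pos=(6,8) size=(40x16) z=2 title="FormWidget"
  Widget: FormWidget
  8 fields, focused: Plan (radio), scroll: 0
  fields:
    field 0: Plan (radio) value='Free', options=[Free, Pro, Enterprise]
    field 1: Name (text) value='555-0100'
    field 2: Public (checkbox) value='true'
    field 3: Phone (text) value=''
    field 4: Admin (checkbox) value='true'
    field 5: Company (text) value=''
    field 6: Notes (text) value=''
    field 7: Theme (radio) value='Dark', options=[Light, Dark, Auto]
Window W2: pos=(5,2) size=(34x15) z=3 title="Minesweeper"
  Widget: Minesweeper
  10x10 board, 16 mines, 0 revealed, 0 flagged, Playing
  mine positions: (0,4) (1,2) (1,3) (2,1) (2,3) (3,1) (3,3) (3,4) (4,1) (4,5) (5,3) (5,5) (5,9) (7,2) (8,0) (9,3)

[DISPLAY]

               ┃ Sokoban           
━━━━━━━━┓      ┠───────────────────
        ┃      ┃████████           
────────┨      ┃█□    ◎█           
        ┃      ┃█  □██ █           
        ┃      ┃█  █ █ █           
        ┃      ┃█   ◎@ █           
        ┃━━━━━━┓████████           
        ┃      ┃Moves: 0  0/2      
        ┃──────┨                   
        ┃ ( ) E┃                   
        ┃     ]┃                   
        ┃      ┃                   
        ┃     ]┃━━━━━━━━━━━━━━━━━━━
        ┃      ┃                   
━━━━━━━━┛     ]┃                   
              ]┃                   
  (●) Dark  ( )┃                   
               ┃                   
               ┃                   
               ┃                   
               ┃                   
━━━━━━━━━━━━━━━┛                   


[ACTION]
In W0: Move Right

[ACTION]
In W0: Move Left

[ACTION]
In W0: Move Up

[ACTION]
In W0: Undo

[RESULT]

               ┃ Sokoban           
━━━━━━━━┓      ┠───────────────────
        ┃      ┃████████           
────────┨      ┃█□    ◎█           
        ┃      ┃█  □██ █           
        ┃      ┃█  █ █ █           
        ┃      ┃█   ◎ @█           
        ┃━━━━━━┓████████           
        ┃      ┃Moves: 1  0/2      
        ┃──────┨                   
        ┃ ( ) E┃                   
        ┃     ]┃                   
        ┃      ┃                   
        ┃     ]┃━━━━━━━━━━━━━━━━━━━
        ┃      ┃                   
━━━━━━━━┛     ]┃                   
              ]┃                   
  (●) Dark  ( )┃                   
               ┃                   
               ┃                   
               ┃                   
               ┃                   
━━━━━━━━━━━━━━━┛                   


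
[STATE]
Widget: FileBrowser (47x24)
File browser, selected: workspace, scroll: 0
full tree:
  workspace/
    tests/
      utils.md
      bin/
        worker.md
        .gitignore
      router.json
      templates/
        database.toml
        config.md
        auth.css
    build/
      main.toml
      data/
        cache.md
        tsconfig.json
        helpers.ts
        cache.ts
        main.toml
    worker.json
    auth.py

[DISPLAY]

> [-] workspace/                               
    [+] tests/                                 
    [+] build/                                 
    worker.json                                
    auth.py                                    
                                               
                                               
                                               
                                               
                                               
                                               
                                               
                                               
                                               
                                               
                                               
                                               
                                               
                                               
                                               
                                               
                                               
                                               
                                               


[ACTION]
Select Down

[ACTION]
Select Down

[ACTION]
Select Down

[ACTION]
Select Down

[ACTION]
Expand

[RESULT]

  [-] workspace/                               
    [+] tests/                                 
    [+] build/                                 
    worker.json                                
  > auth.py                                    
                                               
                                               
                                               
                                               
                                               
                                               
                                               
                                               
                                               
                                               
                                               
                                               
                                               
                                               
                                               
                                               
                                               
                                               
                                               


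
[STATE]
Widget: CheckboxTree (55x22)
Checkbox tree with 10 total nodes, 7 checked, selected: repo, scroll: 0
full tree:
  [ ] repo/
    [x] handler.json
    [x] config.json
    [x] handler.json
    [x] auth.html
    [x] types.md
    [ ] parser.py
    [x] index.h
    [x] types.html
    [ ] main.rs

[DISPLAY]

>[-] repo/                                             
   [x] handler.json                                    
   [x] config.json                                     
   [x] handler.json                                    
   [x] auth.html                                       
   [x] types.md                                        
   [ ] parser.py                                       
   [x] index.h                                         
   [x] types.html                                      
   [ ] main.rs                                         
                                                       
                                                       
                                                       
                                                       
                                                       
                                                       
                                                       
                                                       
                                                       
                                                       
                                                       
                                                       


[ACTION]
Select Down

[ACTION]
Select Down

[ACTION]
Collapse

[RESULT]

 [-] repo/                                             
   [x] handler.json                                    
>  [x] config.json                                     
   [x] handler.json                                    
   [x] auth.html                                       
   [x] types.md                                        
   [ ] parser.py                                       
   [x] index.h                                         
   [x] types.html                                      
   [ ] main.rs                                         
                                                       
                                                       
                                                       
                                                       
                                                       
                                                       
                                                       
                                                       
                                                       
                                                       
                                                       
                                                       


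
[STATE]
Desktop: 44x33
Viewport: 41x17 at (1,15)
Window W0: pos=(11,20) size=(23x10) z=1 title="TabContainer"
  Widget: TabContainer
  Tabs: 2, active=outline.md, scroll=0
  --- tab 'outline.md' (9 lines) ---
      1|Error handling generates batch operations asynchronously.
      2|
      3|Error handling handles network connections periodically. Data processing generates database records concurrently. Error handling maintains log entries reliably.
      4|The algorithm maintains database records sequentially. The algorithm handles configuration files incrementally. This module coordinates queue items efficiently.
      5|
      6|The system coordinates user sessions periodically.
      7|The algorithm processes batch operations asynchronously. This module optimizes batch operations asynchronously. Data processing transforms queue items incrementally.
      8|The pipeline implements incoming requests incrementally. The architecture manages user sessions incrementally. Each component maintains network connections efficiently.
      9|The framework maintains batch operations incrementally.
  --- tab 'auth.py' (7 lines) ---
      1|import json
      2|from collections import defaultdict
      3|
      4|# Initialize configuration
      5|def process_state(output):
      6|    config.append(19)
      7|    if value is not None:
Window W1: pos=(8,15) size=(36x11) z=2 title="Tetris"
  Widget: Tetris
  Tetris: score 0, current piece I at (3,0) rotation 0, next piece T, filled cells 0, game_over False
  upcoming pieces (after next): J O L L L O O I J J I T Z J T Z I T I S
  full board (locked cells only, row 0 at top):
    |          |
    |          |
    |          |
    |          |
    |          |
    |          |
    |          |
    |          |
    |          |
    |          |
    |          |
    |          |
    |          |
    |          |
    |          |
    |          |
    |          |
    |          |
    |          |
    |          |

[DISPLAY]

       ┏━━━━━━━━━━━━━━━━━━━━━━━━━━━━━━━━━
       ┃ Tetris                          
       ┠─────────────────────────────────
       ┃          │Next:                 
       ┃          │ ▒                    
       ┃          │▒▒▒                   
       ┃          │                      
       ┃          │                      
       ┃          │                      
       ┃          │Score:                
       ┗━━━━━━━━━━━━━━━━━━━━━━━━━━━━━━━━━
          ┃                     ┃        
          ┃Error handling handle┃        
          ┃The algorithm maintai┃        
          ┗━━━━━━━━━━━━━━━━━━━━━┛        
                                         
                                         


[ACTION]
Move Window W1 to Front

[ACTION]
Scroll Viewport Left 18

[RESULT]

        ┏━━━━━━━━━━━━━━━━━━━━━━━━━━━━━━━━
        ┃ Tetris                         
        ┠────────────────────────────────
        ┃          │Next:                
        ┃          │ ▒                   
        ┃          │▒▒▒                  
        ┃          │                     
        ┃          │                     
        ┃          │                     
        ┃          │Score:               
        ┗━━━━━━━━━━━━━━━━━━━━━━━━━━━━━━━━
           ┃                     ┃       
           ┃Error handling handle┃       
           ┃The algorithm maintai┃       
           ┗━━━━━━━━━━━━━━━━━━━━━┛       
                                         
                                         


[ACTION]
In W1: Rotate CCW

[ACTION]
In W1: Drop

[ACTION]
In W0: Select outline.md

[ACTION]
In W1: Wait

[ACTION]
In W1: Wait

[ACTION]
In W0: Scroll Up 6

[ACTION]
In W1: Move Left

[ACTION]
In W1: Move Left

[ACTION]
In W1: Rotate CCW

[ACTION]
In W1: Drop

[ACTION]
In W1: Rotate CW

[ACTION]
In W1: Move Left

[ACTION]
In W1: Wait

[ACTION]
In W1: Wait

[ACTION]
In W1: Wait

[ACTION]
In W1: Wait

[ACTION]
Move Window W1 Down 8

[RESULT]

                                         
                                         
                                         
                                         
                                         
           ┏━━━━━━━━━━━━━━━━━━━━━┓       
           ┃ TabContainer        ┃       
        ┏━━━━━━━━━━━━━━━━━━━━━━━━━━━━━━━━
        ┃ Tetris                         
        ┠────────────────────────────────
        ┃          │Next:                
        ┃          │ ▒                   
        ┃          │▒▒▒                  
        ┃          │                     
        ┃          │                     
        ┃          │                     
        ┃          │Score:               


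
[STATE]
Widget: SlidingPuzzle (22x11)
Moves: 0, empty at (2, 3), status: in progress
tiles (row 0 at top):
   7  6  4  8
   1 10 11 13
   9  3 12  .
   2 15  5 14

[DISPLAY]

┌────┬────┬────┬────┐ 
│  7 │  6 │  4 │  8 │ 
├────┼────┼────┼────┤ 
│  1 │ 10 │ 11 │ 13 │ 
├────┼────┼────┼────┤ 
│  9 │  3 │ 12 │    │ 
├────┼────┼────┼────┤ 
│  2 │ 15 │  5 │ 14 │ 
└────┴────┴────┴────┘ 
Moves: 0              
                      


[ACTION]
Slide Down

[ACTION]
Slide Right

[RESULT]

┌────┬────┬────┬────┐ 
│  7 │  6 │  4 │  8 │ 
├────┼────┼────┼────┤ 
│  1 │ 10 │    │ 11 │ 
├────┼────┼────┼────┤ 
│  9 │  3 │ 12 │ 13 │ 
├────┼────┼────┼────┤ 
│  2 │ 15 │  5 │ 14 │ 
└────┴────┴────┴────┘ 
Moves: 2              
                      


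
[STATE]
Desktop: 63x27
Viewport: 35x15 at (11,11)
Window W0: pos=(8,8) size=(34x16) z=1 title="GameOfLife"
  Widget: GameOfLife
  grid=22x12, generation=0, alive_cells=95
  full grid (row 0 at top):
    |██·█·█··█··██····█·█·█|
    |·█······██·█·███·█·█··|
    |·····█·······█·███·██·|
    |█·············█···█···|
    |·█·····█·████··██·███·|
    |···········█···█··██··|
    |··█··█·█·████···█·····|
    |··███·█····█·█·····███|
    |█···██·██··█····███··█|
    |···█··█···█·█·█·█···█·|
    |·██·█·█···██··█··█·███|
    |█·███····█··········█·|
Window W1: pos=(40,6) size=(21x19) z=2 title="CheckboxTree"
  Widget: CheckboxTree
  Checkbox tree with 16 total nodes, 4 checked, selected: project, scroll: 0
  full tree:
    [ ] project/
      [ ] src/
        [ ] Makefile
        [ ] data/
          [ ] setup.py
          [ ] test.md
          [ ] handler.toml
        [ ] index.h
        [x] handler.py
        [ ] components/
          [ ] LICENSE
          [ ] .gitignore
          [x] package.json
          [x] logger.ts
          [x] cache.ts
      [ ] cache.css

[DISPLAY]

n: 0                         ┃     
·█·█··█··██····█·█·█         ┃     
······██·█·███·█·█··         ┃     
···█·······█·███·██·         ┃     
············█···█···         ┃     
·····█·████··██·███·         ┃     
·········█···█··██··         ┃     
█··█·█·████···█·····         ┃     
███·█····█·█·····███         ┃     
··██·██··█····███··█         ┃     
·█··█···█·█·█·█···█·         ┃     
█·█·█···██··█··█·███         ┃     
━━━━━━━━━━━━━━━━━━━━━━━━━━━━━┃     
                             ┗━━━━━
                                   


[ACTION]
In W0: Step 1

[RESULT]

n: 1                         ┃     
█·····███████·█···█·         ┃     
█·█···████·█·█·█·█··         ┃     
··········██···█·██·         ┃     
········█████·······         ┃     
········███·███···█·         ┃     
····█········█··█·█·         ┃     
█·███···········█···         ┃     
█······█······█·████         ┃     
█····█··██·█·████··█         ┃     
██··█··██·██··█·····         ┃     
··█····███·█·█···█·█         ┃     
━━━━━━━━━━━━━━━━━━━━━━━━━━━━━┃     
                             ┗━━━━━
                                   


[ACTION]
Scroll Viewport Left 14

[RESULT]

        ┃Gen: 1                    
        ┃███·····███████·█···█·    
        ┃███·█···████·█·█·█·█··    
        ┃············██···█·██·    
        ┃··········█████·······    
        ┃··········███·███···█·    
        ┃······█········█··█·█·    
        ┃··█·███···········█···    
        ┃·██······█······█·████    
        ┃··█····█··██·█·████··█    
        ┃·███··█··██·██··█·····    
        ┃·█··█····███·█·█···█·█    
        ┗━━━━━━━━━━━━━━━━━━━━━━━━━━
                                   
                                   


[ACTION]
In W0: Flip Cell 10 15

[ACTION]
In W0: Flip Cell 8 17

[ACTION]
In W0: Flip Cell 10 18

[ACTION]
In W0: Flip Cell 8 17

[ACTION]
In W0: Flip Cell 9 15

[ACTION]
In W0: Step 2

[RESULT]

        ┃Gen: 3                    
        ┃··██··········███·····    
        ┃█··█·············████·    
        ┃·██············███····    
        ┃···············████···    
        ┃··········██······███·    
        ┃··█··██········████···    
        ┃·█·██··█······█·····██    
        ┃·█·█████·········█·███    
        ┃·█·····█·█··█··██····█    
        ┃··█··········█·······█    
        ┃·····█···██·███······█    
        ┗━━━━━━━━━━━━━━━━━━━━━━━━━━
                                   
                                   


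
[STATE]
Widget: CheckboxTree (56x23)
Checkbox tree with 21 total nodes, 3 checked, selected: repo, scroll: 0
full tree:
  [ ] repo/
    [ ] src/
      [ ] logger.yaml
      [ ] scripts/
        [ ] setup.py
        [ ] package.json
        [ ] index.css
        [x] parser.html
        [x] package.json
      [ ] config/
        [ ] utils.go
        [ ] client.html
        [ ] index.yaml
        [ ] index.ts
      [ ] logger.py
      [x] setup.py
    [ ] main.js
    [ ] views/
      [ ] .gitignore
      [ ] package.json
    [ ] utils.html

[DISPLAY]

>[-] repo/                                              
   [-] src/                                             
     [ ] logger.yaml                                    
     [-] scripts/                                       
       [ ] setup.py                                     
       [ ] package.json                                 
       [ ] index.css                                    
       [x] parser.html                                  
       [x] package.json                                 
     [ ] config/                                        
       [ ] utils.go                                     
       [ ] client.html                                  
       [ ] index.yaml                                   
       [ ] index.ts                                     
     [ ] logger.py                                      
     [x] setup.py                                       
   [ ] main.js                                          
   [ ] views/                                           
     [ ] .gitignore                                     
     [ ] package.json                                   
   [ ] utils.html                                       
                                                        
                                                        


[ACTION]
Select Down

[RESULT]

 [-] repo/                                              
>  [-] src/                                             
     [ ] logger.yaml                                    
     [-] scripts/                                       
       [ ] setup.py                                     
       [ ] package.json                                 
       [ ] index.css                                    
       [x] parser.html                                  
       [x] package.json                                 
     [ ] config/                                        
       [ ] utils.go                                     
       [ ] client.html                                  
       [ ] index.yaml                                   
       [ ] index.ts                                     
     [ ] logger.py                                      
     [x] setup.py                                       
   [ ] main.js                                          
   [ ] views/                                           
     [ ] .gitignore                                     
     [ ] package.json                                   
   [ ] utils.html                                       
                                                        
                                                        


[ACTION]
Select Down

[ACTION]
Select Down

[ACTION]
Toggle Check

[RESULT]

 [-] repo/                                              
   [-] src/                                             
     [ ] logger.yaml                                    
>    [x] scripts/                                       
       [x] setup.py                                     
       [x] package.json                                 
       [x] index.css                                    
       [x] parser.html                                  
       [x] package.json                                 
     [ ] config/                                        
       [ ] utils.go                                     
       [ ] client.html                                  
       [ ] index.yaml                                   
       [ ] index.ts                                     
     [ ] logger.py                                      
     [x] setup.py                                       
   [ ] main.js                                          
   [ ] views/                                           
     [ ] .gitignore                                     
     [ ] package.json                                   
   [ ] utils.html                                       
                                                        
                                                        


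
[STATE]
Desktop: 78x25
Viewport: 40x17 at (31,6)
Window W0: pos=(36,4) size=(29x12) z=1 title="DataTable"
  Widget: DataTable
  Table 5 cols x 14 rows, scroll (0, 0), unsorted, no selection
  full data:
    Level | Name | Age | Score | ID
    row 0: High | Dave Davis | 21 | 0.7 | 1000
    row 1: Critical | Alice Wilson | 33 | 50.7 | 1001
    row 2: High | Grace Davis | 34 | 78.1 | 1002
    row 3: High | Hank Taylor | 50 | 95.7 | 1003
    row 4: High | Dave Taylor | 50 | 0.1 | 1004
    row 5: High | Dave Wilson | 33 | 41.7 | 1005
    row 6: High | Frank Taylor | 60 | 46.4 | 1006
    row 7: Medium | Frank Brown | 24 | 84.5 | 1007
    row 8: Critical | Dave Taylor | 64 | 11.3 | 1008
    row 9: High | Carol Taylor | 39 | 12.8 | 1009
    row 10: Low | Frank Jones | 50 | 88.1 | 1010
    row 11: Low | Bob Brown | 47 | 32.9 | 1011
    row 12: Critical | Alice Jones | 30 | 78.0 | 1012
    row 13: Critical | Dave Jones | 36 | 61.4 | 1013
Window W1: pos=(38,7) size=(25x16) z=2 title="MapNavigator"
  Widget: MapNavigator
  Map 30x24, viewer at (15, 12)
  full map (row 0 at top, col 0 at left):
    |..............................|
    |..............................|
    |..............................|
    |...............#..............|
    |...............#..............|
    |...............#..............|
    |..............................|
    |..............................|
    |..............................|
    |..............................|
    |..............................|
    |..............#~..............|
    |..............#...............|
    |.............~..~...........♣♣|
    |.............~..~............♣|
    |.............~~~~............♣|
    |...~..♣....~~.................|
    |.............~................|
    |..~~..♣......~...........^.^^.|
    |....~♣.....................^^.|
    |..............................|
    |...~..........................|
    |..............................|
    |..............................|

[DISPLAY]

     ┠───────────────────────────┨      
     ┃L┏━━━━━━━━━━━━━━━━━━━━━━━┓S┃      
     ┃─┃ MapNavigator          ┃─┃      
     ┃H┠───────────────────────┨0┃      
     ┃C┃.......................┃5┃      
     ┃H┃.......................┃7┃      
     ┃H┃.......................┃9┃      
     ┃H┃.......................┃0┃      
     ┃H┃.......................┃4┃      
     ┗━┃..........#~...........┃━┛      
       ┃..........#@...........┃        
       ┃.........~..~..........┃        
       ┃.........~..~..........┃        
       ┃.........~~~~..........┃        
       ┃..♣....~~..............┃        
       ┃.........~.............┃        
       ┗━━━━━━━━━━━━━━━━━━━━━━━┛        


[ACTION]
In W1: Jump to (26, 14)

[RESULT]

     ┠───────────────────────────┨      
     ┃L┏━━━━━━━━━━━━━━━━━━━━━━━┓S┃      
     ┃─┃ MapNavigator          ┃─┃      
     ┃H┠───────────────────────┨0┃      
     ┃C┃...............        ┃5┃      
     ┃H┃...............        ┃7┃      
     ┃H┃...............        ┃9┃      
     ┃H┃~..............        ┃0┃      
     ┃H┃...............        ┃4┃      
     ┗━┃.~...........♣♣        ┃━┛      
       ┃.~.........@..♣        ┃        
       ┃~~............♣        ┃        
       ┃...............        ┃        
       ┃...............        ┃        
       ┃..........^.^^.        ┃        
       ┃............^^.        ┃        
       ┗━━━━━━━━━━━━━━━━━━━━━━━┛        


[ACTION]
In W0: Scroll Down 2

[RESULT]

     ┠───────────────────────────┨      
     ┃L┏━━━━━━━━━━━━━━━━━━━━━━━┓S┃      
     ┃─┃ MapNavigator          ┃─┃      
     ┃H┠───────────────────────┨7┃      
     ┃H┃...............        ┃9┃      
     ┃H┃...............        ┃0┃      
     ┃H┃...............        ┃4┃      
     ┃H┃~..............        ┃4┃      
     ┃M┃...............        ┃8┃      
     ┗━┃.~...........♣♣        ┃━┛      
       ┃.~.........@..♣        ┃        
       ┃~~............♣        ┃        
       ┃...............        ┃        
       ┃...............        ┃        
       ┃..........^.^^.        ┃        
       ┃............^^.        ┃        
       ┗━━━━━━━━━━━━━━━━━━━━━━━┛        


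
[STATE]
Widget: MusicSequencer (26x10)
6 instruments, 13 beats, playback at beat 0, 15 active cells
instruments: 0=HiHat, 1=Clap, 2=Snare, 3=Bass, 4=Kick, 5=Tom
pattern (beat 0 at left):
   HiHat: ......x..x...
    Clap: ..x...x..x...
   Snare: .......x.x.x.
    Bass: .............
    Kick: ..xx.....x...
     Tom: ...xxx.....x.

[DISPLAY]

      ▼123456789012       
 HiHat······█··█···       
  Clap··█···█··█···       
 Snare·······█·█·█·       
  Bass·············       
  Kick··██·····█···       
   Tom···███·····█·       
                          
                          
                          


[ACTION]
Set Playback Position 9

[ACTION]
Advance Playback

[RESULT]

      0123456789▼12       
 HiHat······█··█···       
  Clap··█···█··█···       
 Snare·······█·█·█·       
  Bass·············       
  Kick··██·····█···       
   Tom···███·····█·       
                          
                          
                          


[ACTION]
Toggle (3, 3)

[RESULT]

      0123456789▼12       
 HiHat······█··█···       
  Clap··█···█··█···       
 Snare·······█·█·█·       
  Bass···█·········       
  Kick··██·····█···       
   Tom···███·····█·       
                          
                          
                          


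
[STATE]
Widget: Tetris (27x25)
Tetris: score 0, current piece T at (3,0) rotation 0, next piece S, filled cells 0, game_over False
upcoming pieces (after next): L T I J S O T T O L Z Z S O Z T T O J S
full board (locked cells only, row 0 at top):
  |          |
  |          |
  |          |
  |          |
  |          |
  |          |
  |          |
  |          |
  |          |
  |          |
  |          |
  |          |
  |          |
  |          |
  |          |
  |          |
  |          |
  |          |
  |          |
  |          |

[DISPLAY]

    ▒     │Next:           
   ▒▒▒    │ ░░             
          │░░              
          │                
          │                
          │                
          │Score:          
          │0               
          │                
          │                
          │                
          │                
          │                
          │                
          │                
          │                
          │                
          │                
          │                
          │                
          │                
          │                
          │                
          │                
          │                


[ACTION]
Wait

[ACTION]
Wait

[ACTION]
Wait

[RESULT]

          │Next:           
          │ ░░             
          │░░              
    ▒     │                
   ▒▒▒    │                
          │                
          │Score:          
          │0               
          │                
          │                
          │                
          │                
          │                
          │                
          │                
          │                
          │                
          │                
          │                
          │                
          │                
          │                
          │                
          │                
          │                


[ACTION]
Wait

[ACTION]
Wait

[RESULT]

          │Next:           
          │ ░░             
          │░░              
          │                
          │                
    ▒     │                
   ▒▒▒    │Score:          
          │0               
          │                
          │                
          │                
          │                
          │                
          │                
          │                
          │                
          │                
          │                
          │                
          │                
          │                
          │                
          │                
          │                
          │                
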